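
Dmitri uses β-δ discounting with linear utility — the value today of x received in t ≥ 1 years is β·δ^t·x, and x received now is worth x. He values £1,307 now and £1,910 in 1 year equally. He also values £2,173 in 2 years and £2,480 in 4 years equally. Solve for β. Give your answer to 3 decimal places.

The second indifference involves only future payoffs, so β cancels: β·δ^2·2173 = β·δ^4·2480, giving δ^2 = 2173/2480 = 0.87621, so δ = 0.93606.
Now use the now-vs-future pair: 1307 = β·δ·1910 gives β = 1307/(0.93606·1910) ≈ 0.731.

β ≈ 0.731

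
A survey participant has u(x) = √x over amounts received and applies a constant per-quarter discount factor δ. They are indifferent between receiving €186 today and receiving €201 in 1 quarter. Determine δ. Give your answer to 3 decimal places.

δ ≈ 0.962

The payoff in 1 quarter is discounted by δ, so u(186) = δ·u(201) and δ = u(186)/u(201).
Since u(x) = √x, δ = √(186/201) = 0.96196.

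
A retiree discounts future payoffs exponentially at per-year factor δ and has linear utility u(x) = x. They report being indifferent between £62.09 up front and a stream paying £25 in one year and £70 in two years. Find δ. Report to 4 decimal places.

δ ≈ 0.7800

Present value of the stream is 25·δ + 70·δ². Indifference gives 25δ + 70δ² = 62.09.
Rearranged: 70δ² + 25δ − 62.09 = 0.
δ = (−25 + √(25² + 4·70·62.09)) / (2·70) = (−25 + √18010.20) / 140 ≈ 0.7800.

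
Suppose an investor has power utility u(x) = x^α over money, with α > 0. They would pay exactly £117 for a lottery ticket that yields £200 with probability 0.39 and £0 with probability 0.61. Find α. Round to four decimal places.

Since u(0) = 0, the lottery's EU is 0.39·200^α.
Indifference: 117^α = 0.39·200^α, so (117/200)^α = 0.39.
Taking logs: α·ln(117/200) = ln(0.39), so α = -0.9416085 / -0.5361434 ≈ 1.7563.

α ≈ 1.7563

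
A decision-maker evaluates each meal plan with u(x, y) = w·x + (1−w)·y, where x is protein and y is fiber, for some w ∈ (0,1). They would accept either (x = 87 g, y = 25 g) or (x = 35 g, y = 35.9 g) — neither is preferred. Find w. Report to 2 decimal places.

Indifference: w·87 + (1−w)·25 = w·35 + (1−w)·35.9.
Rearranging, 52·w − 10.9·(1−w) = 0.
So w/(1−w) = 10.9/52 = 0.2096, giving w = 10.9/(52+10.9) = 0.17.

w = 0.17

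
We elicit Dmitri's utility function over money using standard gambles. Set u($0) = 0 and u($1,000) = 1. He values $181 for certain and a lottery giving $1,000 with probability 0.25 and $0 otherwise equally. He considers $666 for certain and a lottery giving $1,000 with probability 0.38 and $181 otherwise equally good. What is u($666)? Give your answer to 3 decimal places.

0.535

First, u($181) = 0.25·u($1,000) + 0.75·u($0) = 0.25.
Chaining: u($666) = 0.38·1.00 + 0.62·0.25 = 0.5350.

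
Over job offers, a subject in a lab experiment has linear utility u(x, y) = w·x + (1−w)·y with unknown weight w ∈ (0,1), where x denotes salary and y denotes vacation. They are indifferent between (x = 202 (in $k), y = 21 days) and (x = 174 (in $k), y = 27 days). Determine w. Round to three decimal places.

Equating utilities: w·202 + (1−w)·21 = w·174 + (1−w)·27.
w·(202−174) = (1−w)·(27−21), i.e. w·28 = (1−w)·6.
Hence w = 6/(28+6) = 6/34 = 0.176.

w = 0.176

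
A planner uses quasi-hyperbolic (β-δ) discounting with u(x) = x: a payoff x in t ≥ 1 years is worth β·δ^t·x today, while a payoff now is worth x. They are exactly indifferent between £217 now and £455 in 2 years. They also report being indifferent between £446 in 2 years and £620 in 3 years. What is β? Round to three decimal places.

β ≈ 0.922

From the later pair, β·δ^2·446 = β·δ^3·620; dividing through, δ = 446/620 = 0.71935.
Substituting δ into 217 = β·δ^2·455: β = 217/(235.449) ≈ 0.922.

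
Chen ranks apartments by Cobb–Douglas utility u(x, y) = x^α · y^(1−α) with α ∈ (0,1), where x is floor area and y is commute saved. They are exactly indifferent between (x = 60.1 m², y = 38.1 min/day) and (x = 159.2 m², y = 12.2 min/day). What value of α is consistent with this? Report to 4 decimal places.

α ≈ 0.5390

Indifference: 60.1^α · 38.1^(1−α) = 159.2^α · 12.2^(1−α).
(60.1/159.2)^α = (12.2/38.1)^(1−α); take logs: α·ln(60.1/159.2) = (1−α)·ln(12.2/38.1), i.e. α·-0.9741514 = (1−α)·-1.1387783.
So α/(1−α) = (-1.1387783)/(-0.9741514) = 1.1689952, and α = 1.1689952/2.1689952 ≈ 0.5390.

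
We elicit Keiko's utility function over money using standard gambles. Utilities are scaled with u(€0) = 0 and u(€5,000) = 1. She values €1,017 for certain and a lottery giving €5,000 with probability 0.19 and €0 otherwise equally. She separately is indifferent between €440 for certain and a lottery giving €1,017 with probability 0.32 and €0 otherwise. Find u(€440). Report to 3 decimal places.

0.061

First, u(€1,017) = 0.19·u(€5,000) + 0.81·u(€0) = 0.19.
The second indifference gives u(€440) = 0.32·u(€1,017) + 0.68·u(€0) = 0.32·0.19 + 0.68·0.00 = 0.0608.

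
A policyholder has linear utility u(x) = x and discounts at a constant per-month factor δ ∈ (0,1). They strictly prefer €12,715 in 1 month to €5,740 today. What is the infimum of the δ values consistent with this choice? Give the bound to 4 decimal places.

δ > 0.4514

The preference means 5740 < δ·12715.
So δ > 5740/12715 = 0.45144.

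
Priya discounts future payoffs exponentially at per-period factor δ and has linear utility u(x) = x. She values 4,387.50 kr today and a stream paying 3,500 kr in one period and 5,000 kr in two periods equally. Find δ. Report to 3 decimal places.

Present value of the stream is 3500·δ + 5000·δ². Indifference gives 3500δ + 5000δ² = 4387.50.
That is, 5000δ² + 3500δ − 4387.50 = 0, a quadratic in δ.
By the quadratic formula (taking the positive root), δ = (−3500 + √100000000.00) / 10000 ≈ 0.650.

δ ≈ 0.650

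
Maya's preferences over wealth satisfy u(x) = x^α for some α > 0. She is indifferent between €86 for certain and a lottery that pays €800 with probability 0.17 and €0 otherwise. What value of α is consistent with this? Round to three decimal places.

α ≈ 0.795

Since u(0) = 0, the lottery's EU is 0.17·800^α.
Equating: 86^α = 0.17·800^α, i.e. 0.1075^α = 0.17.
Take logs: α = ln 0.17 / ln(86/800) ≈ 0.79451.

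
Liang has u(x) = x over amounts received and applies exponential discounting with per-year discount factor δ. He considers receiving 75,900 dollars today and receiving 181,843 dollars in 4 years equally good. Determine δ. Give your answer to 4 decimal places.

δ ≈ 0.8038

Indifference means u(75900) = δ^4 · u(181843), so δ^4 = u(75900)/u(181843).
With u(x) = x: δ^4 = 75900/181843 = 0.41739.
So δ = 0.41739^(1/4) ≈ 0.8038.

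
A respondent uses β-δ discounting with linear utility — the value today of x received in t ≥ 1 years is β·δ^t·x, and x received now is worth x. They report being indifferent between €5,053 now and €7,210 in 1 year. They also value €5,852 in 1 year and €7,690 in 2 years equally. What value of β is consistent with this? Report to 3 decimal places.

β ≈ 0.921

The second indifference involves only future payoffs, so β cancels: β·δ^1·5852 = β·δ^2·7690, giving δ = 5852/7690 = 0.76099.
Now use the now-vs-future pair: 5053 = β·δ·7210 gives β = 5053/(0.76099·7210) ≈ 0.921.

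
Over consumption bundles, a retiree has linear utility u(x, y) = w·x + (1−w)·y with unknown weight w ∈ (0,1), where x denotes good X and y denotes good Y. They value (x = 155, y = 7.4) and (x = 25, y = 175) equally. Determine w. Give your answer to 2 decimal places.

w = 0.56

Equating utilities: w·155 + (1−w)·7.4 = w·25 + (1−w)·175.
Rearranging, 130·w − 167.6·(1−w) = 0.
The marginal rate of substitution is 167.6/130, so w = 167.6/(130+167.6) = 0.56.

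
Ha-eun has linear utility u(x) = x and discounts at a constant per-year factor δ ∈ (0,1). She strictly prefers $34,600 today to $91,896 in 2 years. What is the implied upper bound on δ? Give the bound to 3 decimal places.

Comparing present values: 34600 > δ^2·91896.
Dividing by 91896: δ^2 < 0.37651. Both sides are positive, so the square root keeps the direction.
δ < 0.37651^(1/2) = 0.614.

δ < 0.614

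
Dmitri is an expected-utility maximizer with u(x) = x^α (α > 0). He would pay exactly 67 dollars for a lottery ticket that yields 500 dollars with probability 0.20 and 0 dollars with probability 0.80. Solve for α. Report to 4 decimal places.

EU(lottery) = 0.20·500^α + 0.80·0 = 0.20·500^α.
Indifference: 67^α = 0.20·500^α, so (67/500)^α = 0.20.
Taking logs: α·ln(67/500) = ln(0.20), so α = -1.6094379 / -2.0099155 ≈ 0.8007.

α ≈ 0.8007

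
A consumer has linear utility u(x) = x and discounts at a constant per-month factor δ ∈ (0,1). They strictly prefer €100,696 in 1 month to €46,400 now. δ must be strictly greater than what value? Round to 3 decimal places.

Under u(x) = x this choice says 46400 < δ·100696.
Dividing through by 100696 gives δ > 0.46079.

δ > 0.461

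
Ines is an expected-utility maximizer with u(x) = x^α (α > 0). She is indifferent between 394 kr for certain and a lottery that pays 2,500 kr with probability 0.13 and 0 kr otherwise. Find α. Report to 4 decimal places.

α ≈ 1.1042

The lottery's expected utility is 0.13·u(2500) + 0.87·u(0) = 0.13·2500^α (since u(0) = 0 for α > 0).
Equating: 394^α = 0.13·2500^α, i.e. 0.1576^α = 0.13.
Taking logs: α·ln(394/2500) = ln(0.13), so α = -2.0402208 / -1.8476951 ≈ 1.1042.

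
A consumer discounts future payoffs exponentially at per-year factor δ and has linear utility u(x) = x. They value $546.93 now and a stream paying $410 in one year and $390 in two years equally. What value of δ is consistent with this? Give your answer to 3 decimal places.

The stream is worth 410δ + 390δ² today, so 410δ + 390δ² = 546.93.
That is, 390δ² + 410δ − 546.93 = 0, a quadratic in δ.
By the quadratic formula (taking the positive root), δ = (−410 + √1021310.80) / 780 ≈ 0.770.

δ ≈ 0.770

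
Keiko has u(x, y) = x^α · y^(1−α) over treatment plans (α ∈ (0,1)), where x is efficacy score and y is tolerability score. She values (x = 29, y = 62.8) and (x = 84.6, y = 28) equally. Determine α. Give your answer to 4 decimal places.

α ≈ 0.4300

The Cobb–Douglas utilities coincide, so 29^α·62.8^(1−α) = 84.6^α·28^(1−α).
Taking logs: α·ln 29 + (1−α)·ln 62.8 = α·ln 84.6 + (1−α)·ln 28, i.e. α·-1.0706384 = (1−α)·-0.8077506.
With A = -1.0706384 and B = -0.8077506: α·A = (1−α)·B, so α = B/(A+B) = -0.8077506/-1.8783890 ≈ 0.4300.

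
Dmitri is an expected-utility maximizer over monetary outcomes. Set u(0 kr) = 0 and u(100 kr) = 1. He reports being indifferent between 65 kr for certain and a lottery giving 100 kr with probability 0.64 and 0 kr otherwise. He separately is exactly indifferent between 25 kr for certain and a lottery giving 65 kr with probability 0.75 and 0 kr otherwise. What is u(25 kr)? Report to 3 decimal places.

The first gamble pins u(65 kr): it must equal 0.64·1 + 0.36·0 = 0.64.
Chaining: u(25 kr) = 0.75·0.64 + 0.25·0.00 = 0.4800.

0.480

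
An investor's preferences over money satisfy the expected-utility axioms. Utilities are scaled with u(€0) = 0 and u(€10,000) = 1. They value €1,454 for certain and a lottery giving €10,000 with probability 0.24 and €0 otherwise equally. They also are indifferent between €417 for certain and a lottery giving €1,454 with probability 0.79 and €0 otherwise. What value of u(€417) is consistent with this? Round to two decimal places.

0.19

First, u(€1,454) = 0.24·u(€10,000) + 0.76·u(€0) = 0.24.
The second indifference gives u(€417) = 0.79·u(€1,454) + 0.21·u(€0) = 0.79·0.24 + 0.21·0.00 = 0.1896.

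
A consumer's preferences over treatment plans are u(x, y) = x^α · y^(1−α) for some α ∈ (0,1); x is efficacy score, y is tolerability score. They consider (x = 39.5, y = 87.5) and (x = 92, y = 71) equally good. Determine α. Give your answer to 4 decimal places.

The Cobb–Douglas utilities coincide, so 39.5^α·87.5^(1−α) = 92^α·71^(1−α).
(39.5/92)^α = (71/87.5)^(1−α); take logs: α·ln(39.5/92) = (1−α)·ln(71/87.5), i.e. α·-0.8454879 = (1−α)·-0.2089589.
So α/(1−α) = (-0.2089589)/(-0.8454879) = 0.2471459, and α = 0.2471459/1.2471459 ≈ 0.1982.

α ≈ 0.1982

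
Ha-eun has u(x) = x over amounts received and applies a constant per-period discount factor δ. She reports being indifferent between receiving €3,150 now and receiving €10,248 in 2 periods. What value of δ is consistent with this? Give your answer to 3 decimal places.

Indifference means u(3150) = δ^2 · u(10248), so δ^2 = u(3150)/u(10248).
With u(x) = x: δ^2 = 3150/10248 = 0.30738.
So δ = 0.30738^(1/2) ≈ 0.554.

δ ≈ 0.554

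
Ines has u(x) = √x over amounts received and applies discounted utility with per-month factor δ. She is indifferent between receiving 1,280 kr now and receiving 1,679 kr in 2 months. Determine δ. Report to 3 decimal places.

δ ≈ 0.934

Equating discounted utilities: u(1280) = δ^2·u(1679) ⇒ δ^2 = u(1280)/u(1679).
Since u(x) = √x, δ^2 = √(1280/1679) = 0.87313.
Hence δ = (0.87313)^(1/2) = 0.93442.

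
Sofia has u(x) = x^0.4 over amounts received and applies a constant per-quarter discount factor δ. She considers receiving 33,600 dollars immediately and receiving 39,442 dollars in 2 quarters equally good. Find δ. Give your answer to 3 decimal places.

The payoff in 2 quarters is discounted by δ^2, so u(33600) = δ^2·u(39442) and δ^2 = u(33600)/u(39442).
Since u(x) = x^0.4, δ^2 = (33600/39442)^0.4 = 0.85188^0.4 = 0.93789.
So δ = 0.93789^(1/2) ≈ 0.968.

δ ≈ 0.968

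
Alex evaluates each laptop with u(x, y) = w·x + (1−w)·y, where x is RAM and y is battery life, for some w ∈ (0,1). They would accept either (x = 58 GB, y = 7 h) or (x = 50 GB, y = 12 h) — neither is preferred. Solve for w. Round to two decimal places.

Equating utilities: w·58 + (1−w)·7 = w·50 + (1−w)·12.
Collecting terms: w·8 = (1−w)·5.
Hence w = 5/(8+5) = 5/13 = 0.38.

w = 0.38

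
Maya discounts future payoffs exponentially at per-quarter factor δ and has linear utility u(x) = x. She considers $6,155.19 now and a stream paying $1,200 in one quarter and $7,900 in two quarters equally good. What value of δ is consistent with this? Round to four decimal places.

δ ≈ 0.8100

Present value of the stream is 1200·δ + 7900·δ². Indifference gives 1200δ + 7900δ² = 6155.19.
Rearranged: 7900δ² + 1200δ − 6155.19 = 0.
The positive root is δ = [−1200 + √(1200² + 4·7900·6155.19)] / (2·7900) = (−1200 + 13998.000)/15800 ≈ 0.8100.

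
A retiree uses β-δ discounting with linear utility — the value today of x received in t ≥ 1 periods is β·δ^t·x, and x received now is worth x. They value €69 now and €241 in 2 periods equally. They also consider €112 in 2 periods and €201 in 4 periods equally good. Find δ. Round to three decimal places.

δ ≈ 0.746

Both payoffs in the second observation are in the future, so β drops out: δ^2·112 = δ^4·201 ⇒ δ^2 = 112/201 = 0.55721, so δ = 0.74647.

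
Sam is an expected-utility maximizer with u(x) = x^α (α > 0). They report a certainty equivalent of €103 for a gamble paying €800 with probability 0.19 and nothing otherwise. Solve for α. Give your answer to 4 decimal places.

The lottery's expected utility is 0.19·u(800) + 0.81·u(0) = 0.19·800^α (since u(0) = 0 for α > 0).
Setting u(103) equal to that: 103^α = 0.19·800^α ⇒ (103/800)^α = 0.19.
α = ln(0.19) / ln(103/800) = -1.6607312/-2.0498827 ≈ 0.8102.

α ≈ 0.8102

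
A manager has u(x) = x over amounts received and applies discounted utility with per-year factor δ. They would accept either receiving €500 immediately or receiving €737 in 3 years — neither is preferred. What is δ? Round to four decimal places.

Indifference means u(500) = δ^3 · u(737), so δ^3 = u(500)/u(737).
With u(x) = x: δ^3 = 500/737 = 0.67843.
Taking the cube root: δ = 0.67843^(1/3) ≈ 0.8787.

δ ≈ 0.8787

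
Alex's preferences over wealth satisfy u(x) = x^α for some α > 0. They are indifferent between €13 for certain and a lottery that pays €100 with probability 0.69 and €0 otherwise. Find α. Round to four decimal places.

α ≈ 0.1819

Since u(0) = 0, the lottery's EU is 0.69·100^α.
Indifference: 13^α = 0.69·100^α, so (13/100)^α = 0.69.
Take logs: α = ln 0.69 / ln(13/100) ≈ 0.181874.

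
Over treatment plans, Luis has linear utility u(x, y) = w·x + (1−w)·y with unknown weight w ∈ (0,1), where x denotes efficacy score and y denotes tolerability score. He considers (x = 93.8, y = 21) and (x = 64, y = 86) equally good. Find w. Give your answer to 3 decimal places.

w = 0.686

u(93.8,21) = u(64,86) means w·93.8 + (1−w)·21 = w·64 + (1−w)·86.
Rearranging, 29.8·w − 65·(1−w) = 0.
So w/(1−w) = 65/29.8 = 2.1812, giving w = 65/(29.8+65) = 0.686.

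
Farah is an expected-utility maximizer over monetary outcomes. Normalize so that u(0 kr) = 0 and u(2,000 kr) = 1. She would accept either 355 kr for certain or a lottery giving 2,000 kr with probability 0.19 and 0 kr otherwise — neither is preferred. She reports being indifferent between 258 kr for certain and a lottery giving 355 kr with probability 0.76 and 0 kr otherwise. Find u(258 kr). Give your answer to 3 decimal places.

0.144

The first gamble pins u(355 kr): it must equal 0.19·1 + 0.81·0 = 0.19.
Then u(258 kr) = 0.76·u(355 kr) + 0.24·u(0 kr) = 0.76·0.19 + 0.24·0.00 = 0.1444.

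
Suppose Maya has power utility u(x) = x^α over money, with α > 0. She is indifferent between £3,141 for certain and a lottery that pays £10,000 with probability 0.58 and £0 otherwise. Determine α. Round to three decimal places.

EU(lottery) = 0.58·10000^α + 0.42·0 = 0.58·10000^α.
Equating: 3141^α = 0.58·10000^α, i.e. 0.3141^α = 0.58.
α = ln(0.58) / ln(3141/10000) = -0.544727/-1.158044 ≈ 0.470.

α ≈ 0.470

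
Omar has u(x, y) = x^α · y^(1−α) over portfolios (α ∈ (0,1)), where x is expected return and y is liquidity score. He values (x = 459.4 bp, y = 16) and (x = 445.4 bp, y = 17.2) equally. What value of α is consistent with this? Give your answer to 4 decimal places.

α ≈ 0.7003

The Cobb–Douglas utilities coincide, so 459.4^α·16^(1−α) = 445.4^α·17.2^(1−α).
(459.4/445.4)^α = (17.2/16)^(1−α); take logs: α·ln(459.4/445.4) = (1−α)·ln(17.2/16), i.e. α·0.0309485 = (1−α)·0.0723207.
So α/(1−α) = (0.0723207)/(0.0309485) = 2.3368079, and α = 2.3368079/3.3368079 ≈ 0.7003.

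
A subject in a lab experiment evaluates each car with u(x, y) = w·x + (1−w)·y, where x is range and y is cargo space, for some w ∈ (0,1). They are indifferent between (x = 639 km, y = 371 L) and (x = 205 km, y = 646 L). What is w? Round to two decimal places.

Equating utilities: w·639 + (1−w)·371 = w·205 + (1−w)·646.
Collecting terms: w·434 = (1−w)·275.
So w/(1−w) = 275/434 = 0.6336, giving w = 275/(434+275) = 0.39.

w = 0.39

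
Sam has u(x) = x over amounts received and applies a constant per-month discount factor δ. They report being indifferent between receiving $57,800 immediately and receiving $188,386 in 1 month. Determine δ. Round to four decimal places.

δ ≈ 0.3068

Equating discounted utilities: u(57800) = δ·u(188386) ⇒ δ = u(57800)/u(188386).
With u(x) = x: δ = 57800/188386 = 0.30682.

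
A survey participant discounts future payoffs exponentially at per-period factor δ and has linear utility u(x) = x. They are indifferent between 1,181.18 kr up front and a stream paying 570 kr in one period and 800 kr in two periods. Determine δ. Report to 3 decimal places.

δ ≈ 0.910

Present value of the stream is 570·δ + 800·δ². Indifference gives 570δ + 800δ² = 1181.18.
That is, 800δ² + 570δ − 1181.18 = 0, a quadratic in δ.
The positive root is δ = [−570 + √(570² + 4·800·1181.18)] / (2·800) = (−570 + 2026.000)/1600 ≈ 0.910.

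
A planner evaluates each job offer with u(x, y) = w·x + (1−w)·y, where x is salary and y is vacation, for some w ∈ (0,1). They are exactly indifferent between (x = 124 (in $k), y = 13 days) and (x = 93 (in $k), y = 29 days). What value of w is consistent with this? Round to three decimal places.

w = 0.340

u(124,13) = u(93,29) means w·124 + (1−w)·13 = w·93 + (1−w)·29.
Rearranging, 31·w − 16·(1−w) = 0.
The marginal rate of substitution is 16/31, so w = 16/(31+16) = 0.340.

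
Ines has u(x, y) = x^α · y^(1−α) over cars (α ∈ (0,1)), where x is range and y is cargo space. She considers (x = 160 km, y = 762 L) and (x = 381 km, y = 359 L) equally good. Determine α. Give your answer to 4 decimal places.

α ≈ 0.4645

Indifference: 160^α · 762^(1−α) = 381^α · 359^(1−α).
Rearrange to (160/381)^α = (359/762)^(1−α) and take logs: α·-0.8676256 = (1−α)·-0.7526242.
With A = -0.8676256 and B = -0.7526242: α·A = (1−α)·B, so α = B/(A+B) = -0.7526242/-1.6202498 ≈ 0.4645.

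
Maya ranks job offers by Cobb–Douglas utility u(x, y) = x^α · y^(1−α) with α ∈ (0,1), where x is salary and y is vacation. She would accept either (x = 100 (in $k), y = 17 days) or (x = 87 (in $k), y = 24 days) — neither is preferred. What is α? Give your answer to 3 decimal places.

Set the two utilities equal: 100^α·17^(1−α) = 87^α·24^(1−α).
(100/87)^α = (24/17)^(1−α); take logs: α·ln(100/87) = (1−α)·ln(24/17), i.e. α·0.139262 = (1−α)·0.344840.
So α/(1−α) = (0.344840)/(0.139262) = 2.476196, and α = 2.476196/3.476196 ≈ 0.712.

α ≈ 0.712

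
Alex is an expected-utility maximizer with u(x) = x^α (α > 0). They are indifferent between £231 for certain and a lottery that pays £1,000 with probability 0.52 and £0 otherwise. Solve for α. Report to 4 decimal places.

The lottery's expected utility is 0.52·u(1000) + 0.48·u(0) = 0.52·1000^α (since u(0) = 0 for α > 0).
Setting u(231) equal to that: 231^α = 0.52·1000^α ⇒ (231/1000)^α = 0.52.
α = ln(0.52) / ln(231/1000) = -0.6539265/-1.4653376 ≈ 0.4463.

α ≈ 0.4463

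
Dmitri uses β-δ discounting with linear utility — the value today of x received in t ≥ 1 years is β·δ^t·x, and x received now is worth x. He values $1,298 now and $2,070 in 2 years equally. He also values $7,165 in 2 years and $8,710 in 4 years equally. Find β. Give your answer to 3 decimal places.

β ≈ 0.762

Both payoffs in the second observation are in the future, so β drops out: δ^2·7165 = δ^4·8710 ⇒ δ^2 = 7165/8710 = 0.82262, so δ = 0.90698.
Substituting δ into 1298 = β·δ^2·2070: β = 1298/(1702.819) ≈ 0.762.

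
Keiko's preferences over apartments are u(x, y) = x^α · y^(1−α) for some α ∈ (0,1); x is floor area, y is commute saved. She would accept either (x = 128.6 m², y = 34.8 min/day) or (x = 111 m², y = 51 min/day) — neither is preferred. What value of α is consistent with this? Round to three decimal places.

α ≈ 0.722

Indifference: 128.6^α · 34.8^(1−α) = 111^α · 51^(1−α).
Rearrange to (128.6/111)^α = (51/34.8)^(1−α) and take logs: α·0.147177 = (1−α)·0.382208.
Thus α·(0.529385) = 0.382208, so α = 0.382208/0.529385 ≈ 0.722.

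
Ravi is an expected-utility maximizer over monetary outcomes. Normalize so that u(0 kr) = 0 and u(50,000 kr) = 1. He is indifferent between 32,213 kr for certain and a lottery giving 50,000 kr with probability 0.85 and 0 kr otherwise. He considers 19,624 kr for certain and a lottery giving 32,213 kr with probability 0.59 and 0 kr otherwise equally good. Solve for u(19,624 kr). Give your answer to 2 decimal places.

The first gamble pins u(32,213 kr): it must equal 0.85·1 + 0.15·0 = 0.85.
The second indifference gives u(19,624 kr) = 0.59·u(32,213 kr) + 0.41·u(0 kr) = 0.59·0.85 + 0.41·0.00 = 0.5015.

0.50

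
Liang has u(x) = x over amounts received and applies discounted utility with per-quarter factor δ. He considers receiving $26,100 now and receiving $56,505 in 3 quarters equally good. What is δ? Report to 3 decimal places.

δ ≈ 0.773

The payoff in 3 quarters is discounted by δ^3, so u(26100) = δ^3·u(56505) and δ^3 = u(26100)/u(56505).
With u(x) = x: δ^3 = 26100/56505 = 0.46191.
Taking the cube root: δ = 0.46191^(1/3) ≈ 0.773.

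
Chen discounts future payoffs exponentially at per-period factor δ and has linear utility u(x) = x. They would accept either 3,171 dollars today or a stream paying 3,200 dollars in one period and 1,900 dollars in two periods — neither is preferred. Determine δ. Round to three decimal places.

δ ≈ 0.700

The stream is worth 3200δ + 1900δ² today, so 3200δ + 1900δ² = 3171.
That is, 1900δ² + 3200δ − 3171 = 0, a quadratic in δ.
The positive root is δ = [−3200 + √(3200² + 4·1900·3171)] / (2·1900) = (−3200 + 5860.000)/3800 ≈ 0.700.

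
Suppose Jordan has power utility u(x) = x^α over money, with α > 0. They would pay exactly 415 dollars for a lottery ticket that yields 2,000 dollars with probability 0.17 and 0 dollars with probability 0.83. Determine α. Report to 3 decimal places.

α ≈ 1.127

EU(lottery) = 0.17·2000^α + 0.83·0 = 0.17·2000^α.
Indifference: 415^α = 0.17·2000^α, so (415/2000)^α = 0.17.
Take logs: α = ln 0.17 / ln(415/2000) ≈ 1.12675.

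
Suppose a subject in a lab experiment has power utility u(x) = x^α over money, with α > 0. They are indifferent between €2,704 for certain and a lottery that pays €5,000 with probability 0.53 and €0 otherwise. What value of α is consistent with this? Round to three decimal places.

Since u(0) = 0, the lottery's EU is 0.53·5000^α.
Setting u(2704) equal to that: 2704^α = 0.53·5000^α ⇒ (2704/5000)^α = 0.53.
Take logs: α = ln 0.53 / ln(2704/5000) ≈ 1.03282.

α ≈ 1.033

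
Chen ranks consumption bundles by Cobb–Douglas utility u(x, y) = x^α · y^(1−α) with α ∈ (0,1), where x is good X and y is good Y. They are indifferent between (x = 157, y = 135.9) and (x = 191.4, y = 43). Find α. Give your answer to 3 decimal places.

Indifference: 157^α · 135.9^(1−α) = 191.4^α · 43^(1−α).
Rearrange to (157/191.4)^α = (43/135.9)^(1−α) and take logs: α·-0.198120 = (1−α)·-1.150719.
With A = -0.198120 and B = -1.150719: α·A = (1−α)·B, so α = B/(A+B) = -1.150719/-1.348839 ≈ 0.853.

α ≈ 0.853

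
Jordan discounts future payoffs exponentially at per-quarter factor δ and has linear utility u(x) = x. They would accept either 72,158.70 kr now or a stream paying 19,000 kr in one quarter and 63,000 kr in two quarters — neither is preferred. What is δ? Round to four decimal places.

δ ≈ 0.9300

Present value of the stream is 19000·δ + 63000·δ². Indifference gives 19000δ + 63000δ² = 72158.70.
Rearranged: 63000δ² + 19000δ − 72158.70 = 0.
By the quadratic formula (taking the positive root), δ = (−19000 + √18544992400.00) / 126000 ≈ 0.9300.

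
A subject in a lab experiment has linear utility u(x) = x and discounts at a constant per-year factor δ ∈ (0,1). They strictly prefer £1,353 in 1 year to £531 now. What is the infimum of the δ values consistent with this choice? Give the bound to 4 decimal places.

Comparing present values: 531 < δ·1353.
So δ > 531/1353 = 0.39246.

δ > 0.3925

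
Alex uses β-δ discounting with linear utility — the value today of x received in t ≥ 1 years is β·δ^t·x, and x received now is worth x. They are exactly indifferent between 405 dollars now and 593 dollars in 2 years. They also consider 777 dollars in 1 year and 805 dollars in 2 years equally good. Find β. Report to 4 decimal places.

From the later pair, β·δ^1·777 = β·δ^2·805; dividing through, δ = 777/805 = 0.96522.
The first indifference: 405 = β·δ^2·593, so β = 405/(δ^2·593) = 405/(0.93164·593) ≈ 0.7331.

β ≈ 0.7331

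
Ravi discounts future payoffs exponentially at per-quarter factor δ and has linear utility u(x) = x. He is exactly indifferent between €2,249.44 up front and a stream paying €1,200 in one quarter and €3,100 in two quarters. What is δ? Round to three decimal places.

δ ≈ 0.680

Present value of the stream is 1200·δ + 3100·δ². Indifference gives 1200δ + 3100δ² = 2249.44.
That is, 3100δ² + 1200δ − 2249.44 = 0, a quadratic in δ.
By the quadratic formula (taking the positive root), δ = (−1200 + √29333056.00) / 6200 ≈ 0.680.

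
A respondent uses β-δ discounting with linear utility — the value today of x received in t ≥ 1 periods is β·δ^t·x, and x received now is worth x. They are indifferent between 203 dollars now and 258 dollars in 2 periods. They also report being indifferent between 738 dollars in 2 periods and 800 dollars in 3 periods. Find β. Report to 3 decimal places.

The second indifference involves only future payoffs, so β cancels: β·δ^2·738 = β·δ^3·800, giving δ = 738/800 = 0.92250.
Now use the now-vs-future pair: 203 = β·δ^2·258 gives β = 203/(0.85101·258) ≈ 0.925.

β ≈ 0.925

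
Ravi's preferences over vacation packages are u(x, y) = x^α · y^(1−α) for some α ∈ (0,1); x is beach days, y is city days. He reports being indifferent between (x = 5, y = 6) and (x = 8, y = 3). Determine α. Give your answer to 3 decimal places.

Set the two utilities equal: 5^α·6^(1−α) = 8^α·3^(1−α).
Taking logs: α·ln 5 + (1−α)·ln 6 = α·ln 8 + (1−α)·ln 3, i.e. α·-0.470004 = (1−α)·-0.693147.
With A = -0.470004 and B = -0.693147: α·A = (1−α)·B, so α = B/(A+B) = -0.693147/-1.163151 ≈ 0.596.

α ≈ 0.596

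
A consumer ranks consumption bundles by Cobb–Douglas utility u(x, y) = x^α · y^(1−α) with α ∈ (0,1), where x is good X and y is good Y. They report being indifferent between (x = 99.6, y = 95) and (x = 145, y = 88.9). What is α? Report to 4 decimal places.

α ≈ 0.1502

The Cobb–Douglas utilities coincide, so 99.6^α·95^(1−α) = 145^α·88.9^(1−α).
Rearrange to (99.6/145)^α = (88.9/95)^(1−α) and take logs: α·-0.3755716 = (1−α)·-0.0663647.
With A = -0.3755716 and B = -0.0663647: α·A = (1−α)·B, so α = B/(A+B) = -0.0663647/-0.4419363 ≈ 0.1502.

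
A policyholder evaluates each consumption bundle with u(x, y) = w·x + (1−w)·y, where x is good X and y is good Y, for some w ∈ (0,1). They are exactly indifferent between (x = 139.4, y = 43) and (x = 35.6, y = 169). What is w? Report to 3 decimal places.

u(139.4,43) = u(35.6,169) means w·139.4 + (1−w)·43 = w·35.6 + (1−w)·169.
Rearranging, 103.8·w − 126·(1−w) = 0.
So w/(1−w) = 126/103.8 = 1.2139, giving w = 126/(103.8+126) = 0.548.

w = 0.548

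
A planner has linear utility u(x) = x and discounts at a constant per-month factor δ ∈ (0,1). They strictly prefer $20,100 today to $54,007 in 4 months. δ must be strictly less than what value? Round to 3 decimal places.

The preference means 20100 > δ^4·54007.
Dividing by 54007: δ^4 < 0.37217. Both sides are positive, so the 4th root keeps the direction.
δ < (20100/54007)^(1/4) ≈ 0.781.

δ < 0.781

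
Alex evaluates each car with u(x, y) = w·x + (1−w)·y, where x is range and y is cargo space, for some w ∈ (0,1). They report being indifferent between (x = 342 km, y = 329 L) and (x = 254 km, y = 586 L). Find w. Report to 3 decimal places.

w = 0.745

u(342,329) = u(254,586) means w·342 + (1−w)·329 = w·254 + (1−w)·586.
w·(342−254) = (1−w)·(586−329), i.e. w·88 = (1−w)·257.
So w/(1−w) = 257/88 = 2.9205, giving w = 257/(88+257) = 0.745.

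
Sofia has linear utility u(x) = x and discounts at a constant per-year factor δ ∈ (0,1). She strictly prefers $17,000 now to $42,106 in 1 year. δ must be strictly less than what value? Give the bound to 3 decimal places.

δ < 0.404

Under u(x) = x this choice says 17000 > δ·42106.
So δ < 17000/42106 = 0.40374.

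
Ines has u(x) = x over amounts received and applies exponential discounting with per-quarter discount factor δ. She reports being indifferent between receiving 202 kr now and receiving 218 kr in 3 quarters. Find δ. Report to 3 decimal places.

δ ≈ 0.975

Indifference means u(202) = δ^3 · u(218), so δ^3 = u(202)/u(218).
With u(x) = x: δ^3 = 202/218 = 0.92661.
Taking the cube root: δ = 0.92661^(1/3) ≈ 0.975.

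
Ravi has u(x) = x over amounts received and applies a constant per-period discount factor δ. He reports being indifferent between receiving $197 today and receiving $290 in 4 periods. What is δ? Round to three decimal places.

δ ≈ 0.908

Equating discounted utilities: u(197) = δ^4·u(290) ⇒ δ^4 = u(197)/u(290).
With u(x) = x: δ^4 = 197/290 = 0.67931.
Taking the 4th root: δ = 0.67931^(1/4) ≈ 0.908.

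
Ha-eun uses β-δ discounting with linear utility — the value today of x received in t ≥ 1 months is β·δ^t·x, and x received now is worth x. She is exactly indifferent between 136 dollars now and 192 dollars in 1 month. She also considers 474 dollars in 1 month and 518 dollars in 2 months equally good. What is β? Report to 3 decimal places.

β ≈ 0.774

From the later pair, β·δ^1·474 = β·δ^2·518; dividing through, δ = 474/518 = 0.91506.
The first indifference: 136 = β·δ·192, so β = 136/(δ·192) = 136/(0.91506·192) ≈ 0.774.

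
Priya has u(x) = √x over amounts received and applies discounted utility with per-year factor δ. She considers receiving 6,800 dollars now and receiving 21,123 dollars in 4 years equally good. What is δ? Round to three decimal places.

Indifference means u(6800) = δ^4 · u(21123), so δ^4 = u(6800)/u(21123).
With u(x) = √x: δ^4 = √6800/√21123 = √(6800/21123) = 0.56738.
Taking the 4th root: δ = 0.56738^(1/4) ≈ 0.868.

δ ≈ 0.868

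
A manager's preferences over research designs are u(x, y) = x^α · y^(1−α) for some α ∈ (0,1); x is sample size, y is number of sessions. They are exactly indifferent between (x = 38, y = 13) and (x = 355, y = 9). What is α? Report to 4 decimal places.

α ≈ 0.1413

The Cobb–Douglas utilities coincide, so 38^α·13^(1−α) = 355^α·9^(1−α).
Taking logs: α·ln 38 + (1−α)·ln 13 = α·ln 355 + (1−α)·ln 9, i.e. α·-2.2345316 = (1−α)·-0.3677248.
Thus α·(-2.6022564) = -0.3677248, so α = -0.3677248/-2.6022564 ≈ 0.1413.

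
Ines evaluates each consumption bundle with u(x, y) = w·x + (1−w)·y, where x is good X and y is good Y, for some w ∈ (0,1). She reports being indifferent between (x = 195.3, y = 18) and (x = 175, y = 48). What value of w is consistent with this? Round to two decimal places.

w = 0.60

u(195.3,18) = u(175,48) means w·195.3 + (1−w)·18 = w·175 + (1−w)·48.
w·(195.3−175) = (1−w)·(48−18), i.e. w·20.3 = (1−w)·30.
The marginal rate of substitution is 30/20.3, so w = 30/(20.3+30) = 0.60.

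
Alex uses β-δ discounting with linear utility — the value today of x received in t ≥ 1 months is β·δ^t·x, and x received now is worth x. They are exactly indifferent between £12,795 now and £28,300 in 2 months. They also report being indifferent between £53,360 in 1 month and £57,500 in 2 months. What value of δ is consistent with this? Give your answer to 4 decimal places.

From the later pair, β·δ^1·53360 = β·δ^2·57500; dividing through, δ = 53360/57500 = 0.92800.

δ ≈ 0.9280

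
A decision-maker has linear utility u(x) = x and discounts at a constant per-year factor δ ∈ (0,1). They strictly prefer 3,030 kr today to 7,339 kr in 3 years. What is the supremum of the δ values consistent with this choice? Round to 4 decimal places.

δ < 0.7446

Under u(x) = x this choice says 3030 > δ^3·7339.
Dividing by 7339: δ^3 < 0.41286. Both sides are positive, so the cube root keeps the direction.
δ < (3030/7339)^(1/3) ≈ 0.7446.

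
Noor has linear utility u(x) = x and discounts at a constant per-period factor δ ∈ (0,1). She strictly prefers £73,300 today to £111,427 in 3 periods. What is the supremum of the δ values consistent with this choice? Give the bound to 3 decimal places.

δ < 0.870

The preference means 73300 > δ^3·111427.
Hence δ^3 < 73300/111427 = 0.65783, and x ↦ x^(1/3) is increasing on (0,∞).
δ < 0.65783^(1/3) = 0.870.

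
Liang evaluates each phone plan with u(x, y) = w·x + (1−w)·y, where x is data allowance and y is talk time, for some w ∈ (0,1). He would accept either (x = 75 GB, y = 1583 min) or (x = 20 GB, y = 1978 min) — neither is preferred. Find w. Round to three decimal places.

u(75,1583) = u(20,1978) means w·75 + (1−w)·1583 = w·20 + (1−w)·1978.
Collecting terms: w·55 = (1−w)·395.
So w/(1−w) = 395/55 = 7.1818, giving w = 395/(55+395) = 0.878.

w = 0.878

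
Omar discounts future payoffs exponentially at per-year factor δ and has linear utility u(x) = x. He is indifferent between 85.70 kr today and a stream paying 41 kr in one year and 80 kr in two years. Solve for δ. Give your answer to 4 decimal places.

δ ≈ 0.8100

Present value of the stream is 41·δ + 80·δ². Indifference gives 41δ + 80δ² = 85.70.
That is, 80δ² + 41δ − 85.70 = 0, a quadratic in δ.
δ = (−41 + √(41² + 4·80·85.70)) / (2·80) = (−41 + √29105.00) / 160 ≈ 0.8100.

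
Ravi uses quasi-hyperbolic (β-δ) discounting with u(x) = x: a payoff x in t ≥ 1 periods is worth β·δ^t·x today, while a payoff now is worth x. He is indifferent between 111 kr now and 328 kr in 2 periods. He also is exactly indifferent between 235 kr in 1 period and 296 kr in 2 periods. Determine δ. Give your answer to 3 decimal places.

δ ≈ 0.794

The second indifference involves only future payoffs, so β cancels: β·δ^1·235 = β·δ^2·296, giving δ = 235/296 = 0.79392.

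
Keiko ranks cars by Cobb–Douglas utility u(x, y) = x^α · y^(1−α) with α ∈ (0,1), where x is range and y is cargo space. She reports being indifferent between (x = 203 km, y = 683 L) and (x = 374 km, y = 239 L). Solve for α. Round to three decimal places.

α ≈ 0.632

The Cobb–Douglas utilities coincide, so 203^α·683^(1−α) = 374^α·239^(1−α).
Taking logs: α·ln 203 + (1−α)·ln 683 = α·ln 374 + (1−α)·ln 239, i.e. α·-0.611050 = (1−α)·-1.050031.
So α/(1−α) = (-1.050031)/(-0.611050) = 1.718404, and α = 1.718404/2.718404 ≈ 0.632.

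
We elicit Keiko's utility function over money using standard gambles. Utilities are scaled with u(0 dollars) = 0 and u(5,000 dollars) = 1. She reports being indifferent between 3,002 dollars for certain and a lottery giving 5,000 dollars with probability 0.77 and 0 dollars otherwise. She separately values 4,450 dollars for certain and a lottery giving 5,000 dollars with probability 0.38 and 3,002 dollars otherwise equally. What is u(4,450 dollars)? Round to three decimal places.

First, u(3,002 dollars) = 0.77·u(5,000 dollars) + 0.23·u(0 dollars) = 0.77.
Chaining: u(4,450 dollars) = 0.38·1.00 + 0.62·0.77 = 0.8574.

0.857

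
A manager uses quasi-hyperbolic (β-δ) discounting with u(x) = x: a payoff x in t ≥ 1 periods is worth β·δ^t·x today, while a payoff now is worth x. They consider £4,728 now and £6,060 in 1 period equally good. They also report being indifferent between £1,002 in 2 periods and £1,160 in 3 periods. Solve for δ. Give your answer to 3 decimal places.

From the later pair, β·δ^2·1002 = β·δ^3·1160; dividing through, δ = 1002/1160 = 0.86379.

δ ≈ 0.864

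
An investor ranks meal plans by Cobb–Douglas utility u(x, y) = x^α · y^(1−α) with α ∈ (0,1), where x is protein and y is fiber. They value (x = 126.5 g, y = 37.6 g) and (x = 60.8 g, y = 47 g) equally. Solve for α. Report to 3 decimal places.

α ≈ 0.233

The Cobb–Douglas utilities coincide, so 126.5^α·37.6^(1−α) = 60.8^α·47^(1−α).
Rearrange to (126.5/60.8)^α = (47/37.6)^(1−α) and take logs: α·0.732653 = (1−α)·0.223144.
Thus α·(0.955797) = 0.223144, so α = 0.223144/0.955797 ≈ 0.233.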